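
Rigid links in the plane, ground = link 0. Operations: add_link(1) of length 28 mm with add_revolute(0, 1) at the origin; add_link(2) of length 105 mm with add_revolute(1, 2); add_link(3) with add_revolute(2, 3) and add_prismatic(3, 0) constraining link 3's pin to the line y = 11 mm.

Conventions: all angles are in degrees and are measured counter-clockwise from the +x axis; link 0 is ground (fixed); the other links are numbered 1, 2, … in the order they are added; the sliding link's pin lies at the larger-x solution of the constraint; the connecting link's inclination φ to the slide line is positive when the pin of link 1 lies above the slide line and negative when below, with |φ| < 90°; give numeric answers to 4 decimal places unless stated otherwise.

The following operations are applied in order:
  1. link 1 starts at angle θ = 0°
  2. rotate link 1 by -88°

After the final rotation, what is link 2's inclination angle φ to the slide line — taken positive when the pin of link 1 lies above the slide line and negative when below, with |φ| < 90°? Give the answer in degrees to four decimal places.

geometry: r = 28 mm, L = 105 mm, e = 11 mm; θ starts at 0°
rotate link 1 by -88°: θ ← 0° -88° = -88°
h = r sin θ − e = -27.982943 − 11 = -38.982943
sin φ = h / L = -38.982943 / 105 = -0.37126613
φ = arcsin(-0.37126613) = -21.793724°

-21.7937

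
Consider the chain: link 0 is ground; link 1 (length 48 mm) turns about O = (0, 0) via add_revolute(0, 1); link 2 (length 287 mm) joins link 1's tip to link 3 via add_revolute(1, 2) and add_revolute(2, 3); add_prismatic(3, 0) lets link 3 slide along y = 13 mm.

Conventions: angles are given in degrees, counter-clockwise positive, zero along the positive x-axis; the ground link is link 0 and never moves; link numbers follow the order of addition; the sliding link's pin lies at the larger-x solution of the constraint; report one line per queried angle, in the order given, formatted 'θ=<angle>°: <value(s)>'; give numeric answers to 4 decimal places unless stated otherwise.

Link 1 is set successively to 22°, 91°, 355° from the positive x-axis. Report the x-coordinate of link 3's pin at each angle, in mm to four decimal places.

geometry: r = 48 mm, L = 287 mm, e = 13 mm
θ=22°: crank pin P = (r cos θ, r sin θ) = (44.504825, 17.981116)
θ=22°: h = r sin θ − e = 17.981116 − 13 = 4.981116
θ=22°: x = r cos θ + √(L² − h²) = 44.504825 + 286.956771 = 331.461596
θ=91°: crank pin P = (r cos θ, r sin θ) = (-0.837716, 47.992689)
θ=91°: h = r sin θ − e = 47.992689 − 13 = 34.992689
θ=91°: x = r cos θ + √(L² − h²) = -0.837716 + 284.858757 = 284.021042
θ=355°: crank pin P = (r cos θ, r sin θ) = (47.817346, -4.183476)
θ=355°: h = r sin θ − e = -4.183476 − 13 = -17.183476
θ=355°: x = r cos θ + √(L² − h²) = 47.817346 + 286.485127 = 334.302473

θ=22°: 331.4616
θ=91°: 284.0210
θ=355°: 334.3025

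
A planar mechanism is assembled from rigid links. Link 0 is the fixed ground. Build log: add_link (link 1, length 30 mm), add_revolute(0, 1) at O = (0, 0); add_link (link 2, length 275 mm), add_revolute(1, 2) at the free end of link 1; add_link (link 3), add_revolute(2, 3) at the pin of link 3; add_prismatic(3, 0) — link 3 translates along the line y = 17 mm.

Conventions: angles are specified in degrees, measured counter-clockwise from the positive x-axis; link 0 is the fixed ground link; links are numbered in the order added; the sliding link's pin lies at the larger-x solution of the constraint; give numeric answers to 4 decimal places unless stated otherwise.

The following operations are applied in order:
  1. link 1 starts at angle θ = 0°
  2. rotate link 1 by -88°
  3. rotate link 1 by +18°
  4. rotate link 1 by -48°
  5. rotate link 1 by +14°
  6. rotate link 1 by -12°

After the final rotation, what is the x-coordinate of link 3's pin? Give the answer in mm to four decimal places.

geometry: r = 30 mm, L = 275 mm, e = 17 mm; θ starts at 0°
rotate link 1 by -88°: θ ← 0° -88° = -88°
rotate link 1 by +18°: θ ← -88° +18° = -70°
rotate link 1 by -48°: θ ← -70° -48° = -118°
rotate link 1 by +14°: θ ← -118° +14° = -104°
rotate link 1 by -12°: θ ← -104° -12° = -116°
crank pin P = (r cos θ, r sin θ) = (-13.151134, -26.963821)
h = r sin θ − e = -26.963821 − 17 = -43.963821
x = r cos θ + √(L² − h²) = -13.151134 + 271.463041 = 258.311906

258.3119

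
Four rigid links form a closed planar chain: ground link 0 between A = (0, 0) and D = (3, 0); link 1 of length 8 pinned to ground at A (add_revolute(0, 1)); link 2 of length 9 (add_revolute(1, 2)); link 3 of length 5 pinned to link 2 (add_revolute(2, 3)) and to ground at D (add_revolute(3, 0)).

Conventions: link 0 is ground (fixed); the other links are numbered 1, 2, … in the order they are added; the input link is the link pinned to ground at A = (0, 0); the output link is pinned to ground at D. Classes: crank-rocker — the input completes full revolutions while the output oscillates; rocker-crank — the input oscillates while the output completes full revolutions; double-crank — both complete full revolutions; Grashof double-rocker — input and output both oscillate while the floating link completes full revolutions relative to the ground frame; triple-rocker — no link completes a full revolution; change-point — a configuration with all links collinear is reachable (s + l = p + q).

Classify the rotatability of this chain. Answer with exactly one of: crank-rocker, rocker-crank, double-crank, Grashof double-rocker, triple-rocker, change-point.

lengths: ground=3, input=8, coupler=9, output=5
sorted: s=3 (shortest), l=9 (longest), p+q=13
s + l = 12 vs p + q = 13
s + l < p + q (Grashof) with shortest = ground link → double-crank

double-crank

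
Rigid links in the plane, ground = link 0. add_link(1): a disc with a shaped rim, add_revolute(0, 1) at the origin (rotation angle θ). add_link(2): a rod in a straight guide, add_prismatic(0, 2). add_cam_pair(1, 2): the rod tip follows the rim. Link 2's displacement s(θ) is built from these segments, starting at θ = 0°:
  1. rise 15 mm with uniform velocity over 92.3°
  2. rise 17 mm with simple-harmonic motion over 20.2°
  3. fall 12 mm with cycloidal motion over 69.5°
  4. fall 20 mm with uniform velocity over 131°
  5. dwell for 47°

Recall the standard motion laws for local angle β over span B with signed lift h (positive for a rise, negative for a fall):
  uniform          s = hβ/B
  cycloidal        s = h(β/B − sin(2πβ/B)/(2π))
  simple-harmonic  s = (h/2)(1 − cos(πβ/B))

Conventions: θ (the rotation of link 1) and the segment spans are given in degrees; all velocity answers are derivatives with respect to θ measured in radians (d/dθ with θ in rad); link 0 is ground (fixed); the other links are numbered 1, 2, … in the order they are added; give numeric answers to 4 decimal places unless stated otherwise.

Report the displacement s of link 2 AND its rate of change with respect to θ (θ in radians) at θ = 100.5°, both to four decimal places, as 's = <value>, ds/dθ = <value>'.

segment 1 (0° to 92.3°, uniform, h = 15) is passed completely: s = 0.0000 + (15) = 15.0000
θ = 100.5° falls in segment 2 (92.3° to 112.5°, simple-harmonic, h = 17): β = 100.5 − 92.3 = 8.2°, B = 20.2°; Δs = 17/2·(1 − cos(π·0.4059)) = 6.0247; s = 15.0000 + 6.0247 = 21.0247
velocity in seg [92.3°–112.5°] (simple-harmonic), θ in radians: β = 8.2° = 0.1431 rad, B = 20.2° = 0.3526 rad; ds/dθ = (πh/(2B)) sin(πβ/B) = (π·17/(2·0.3526)) sin(π·0.4059) = 72.459718 mm/rad

s = 21.0247, ds/dθ = 72.4597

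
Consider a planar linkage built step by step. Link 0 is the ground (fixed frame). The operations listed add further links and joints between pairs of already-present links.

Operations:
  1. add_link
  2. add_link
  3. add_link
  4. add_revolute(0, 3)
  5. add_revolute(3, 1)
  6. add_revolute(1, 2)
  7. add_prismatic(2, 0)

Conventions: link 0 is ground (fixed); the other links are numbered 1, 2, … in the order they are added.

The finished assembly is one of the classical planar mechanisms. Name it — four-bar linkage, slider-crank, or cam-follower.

links: 4 (incl. ground); joints: 3 revolute, 1 prismatic, 0 higher (cam) pair, forming one closed loop
4 links, 3 revolutes + 1 prismatic in one loop → slider-crank

slider-crank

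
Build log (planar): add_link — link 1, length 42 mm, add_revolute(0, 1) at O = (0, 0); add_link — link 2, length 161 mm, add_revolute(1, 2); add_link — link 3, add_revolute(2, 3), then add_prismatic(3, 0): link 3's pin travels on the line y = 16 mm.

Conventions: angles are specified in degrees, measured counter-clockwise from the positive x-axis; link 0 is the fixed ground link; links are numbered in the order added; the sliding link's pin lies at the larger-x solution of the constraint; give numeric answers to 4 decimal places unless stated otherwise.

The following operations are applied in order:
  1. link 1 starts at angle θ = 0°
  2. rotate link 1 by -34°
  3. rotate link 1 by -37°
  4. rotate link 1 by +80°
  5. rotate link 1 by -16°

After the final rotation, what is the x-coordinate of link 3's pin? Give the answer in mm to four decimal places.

geometry: r = 42 mm, L = 161 mm, e = 16 mm; θ starts at 0°
rotate link 1 by -34°: θ ← 0° -34° = -34°
rotate link 1 by -37°: θ ← -34° -37° = -71°
rotate link 1 by +80°: θ ← -71° +80° = 9°
rotate link 1 by -16°: θ ← 9° -16° = -7°
crank pin P = (r cos θ, r sin θ) = (41.686938, -5.118512)
h = r sin θ − e = -5.118512 − 16 = -21.118512
x = r cos θ + √(L² − h²) = 41.686938 + 159.608923 = 201.295862

201.2959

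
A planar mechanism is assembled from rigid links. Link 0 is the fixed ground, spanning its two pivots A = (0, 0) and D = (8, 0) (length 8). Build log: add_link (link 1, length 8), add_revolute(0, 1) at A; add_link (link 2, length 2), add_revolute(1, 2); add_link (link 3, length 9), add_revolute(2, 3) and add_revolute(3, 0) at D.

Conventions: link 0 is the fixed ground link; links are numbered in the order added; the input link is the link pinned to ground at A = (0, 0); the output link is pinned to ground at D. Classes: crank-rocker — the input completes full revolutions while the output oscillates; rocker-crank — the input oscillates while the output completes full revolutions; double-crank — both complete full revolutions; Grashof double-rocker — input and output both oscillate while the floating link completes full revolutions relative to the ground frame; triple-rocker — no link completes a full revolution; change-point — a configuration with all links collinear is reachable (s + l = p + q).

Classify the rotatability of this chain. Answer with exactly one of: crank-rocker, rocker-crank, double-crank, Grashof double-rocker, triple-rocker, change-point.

lengths: ground=8, input=8, coupler=2, output=9
sorted: s=2 (shortest), l=9 (longest), p+q=16
s + l = 11 vs p + q = 16
s + l < p + q (Grashof) with shortest = coupler link → Grashof double-rocker

Grashof double-rocker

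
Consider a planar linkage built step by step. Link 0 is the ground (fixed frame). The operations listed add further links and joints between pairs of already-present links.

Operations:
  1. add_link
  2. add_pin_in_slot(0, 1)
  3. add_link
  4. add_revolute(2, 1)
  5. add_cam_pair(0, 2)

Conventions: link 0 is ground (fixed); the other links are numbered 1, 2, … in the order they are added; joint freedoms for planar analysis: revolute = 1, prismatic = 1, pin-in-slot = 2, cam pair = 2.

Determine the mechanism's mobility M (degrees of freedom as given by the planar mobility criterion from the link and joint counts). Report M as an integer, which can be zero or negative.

link 0 = ground. State L|J1|J2 = 1|0|0
+link1  2|0|0
PS(0,1) f=2→J2  2|0|1
+link2  3|0|1
R(2,1) f=1→J1  3|1|1
C(0,2) f=2→J2  3|1|2
M = 3(3−1)−2·1−2 = 6−2−2 = 2

M = 2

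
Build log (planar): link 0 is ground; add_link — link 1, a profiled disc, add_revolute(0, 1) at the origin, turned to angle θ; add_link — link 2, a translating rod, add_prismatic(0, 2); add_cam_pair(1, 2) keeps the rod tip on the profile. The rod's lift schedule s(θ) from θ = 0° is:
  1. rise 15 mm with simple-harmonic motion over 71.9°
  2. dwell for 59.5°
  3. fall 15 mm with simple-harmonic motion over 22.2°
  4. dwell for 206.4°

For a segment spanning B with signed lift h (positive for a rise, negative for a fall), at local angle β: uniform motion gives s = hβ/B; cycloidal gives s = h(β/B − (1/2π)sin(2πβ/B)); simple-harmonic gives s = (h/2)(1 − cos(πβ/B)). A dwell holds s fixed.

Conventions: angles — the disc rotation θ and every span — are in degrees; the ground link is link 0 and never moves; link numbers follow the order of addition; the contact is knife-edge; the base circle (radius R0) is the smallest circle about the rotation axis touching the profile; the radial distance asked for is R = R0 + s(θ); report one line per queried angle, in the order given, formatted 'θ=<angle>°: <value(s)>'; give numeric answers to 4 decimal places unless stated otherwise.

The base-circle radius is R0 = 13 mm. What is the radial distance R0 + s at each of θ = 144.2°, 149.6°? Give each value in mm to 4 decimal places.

seg 1 [0°–71.9°] simple-harmonic, h=15: full span → s += 15 → s = 15.0000
seg 2 [71.9°–131.4°] dwell: s stays 15.0000
seg 3 [131.4°–153.6°] simple-harmonic, h=-15: θ=144.2° here. β=12.8, B=22.2. -15/2·(1 − cos(π·0.5766)) = -9.2869 → s = 5.7131
seg 3 [131.4°–153.6°] simple-harmonic, h=-15: θ=149.6° here. β=18.2, B=22.2. -15/2·(1 − cos(π·0.8198)) = -13.8302 → s = 1.1698
θ=144.2°: R = R0 + s = 13 + 5.7131 = 18.7131
θ=149.6°: R = R0 + s = 13 + 1.1698 = 14.1698

θ=144.2°: 18.7131
θ=149.6°: 14.1698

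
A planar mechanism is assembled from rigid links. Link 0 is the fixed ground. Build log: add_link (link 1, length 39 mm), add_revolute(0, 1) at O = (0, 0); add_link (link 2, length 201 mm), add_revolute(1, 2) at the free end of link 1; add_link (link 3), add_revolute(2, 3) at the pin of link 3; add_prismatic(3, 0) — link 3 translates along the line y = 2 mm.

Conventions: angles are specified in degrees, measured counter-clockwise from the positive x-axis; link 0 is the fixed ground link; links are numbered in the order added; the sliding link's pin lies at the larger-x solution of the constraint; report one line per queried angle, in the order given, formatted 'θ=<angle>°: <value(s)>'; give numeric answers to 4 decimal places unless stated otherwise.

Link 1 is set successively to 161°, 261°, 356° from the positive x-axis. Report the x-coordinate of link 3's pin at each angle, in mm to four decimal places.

geometry: r = 39 mm, L = 201 mm, e = 2 mm
θ=161°: crank pin P = (r cos θ, r sin θ) = (-36.875224, 12.697158)
θ=161°: h = r sin θ − e = 12.697158 − 2 = 10.697158
θ=161°: x = r cos θ + √(L² − h²) = -36.875224 + 200.715148 = 163.839924
θ=261°: crank pin P = (r cos θ, r sin θ) = (-6.100944, -38.519845)
θ=261°: h = r sin θ − e = -38.519845 − 2 = -40.519845
θ=261°: x = r cos θ + √(L² − h²) = -6.100944 + 196.873417 = 190.772472
θ=356°: crank pin P = (r cos θ, r sin θ) = (38.904998, -2.720502)
θ=356°: h = r sin θ − e = -2.720502 − 2 = -4.720502
θ=356°: x = r cos θ + √(L² − h²) = 38.904998 + 200.944562 = 239.849560

θ=161°: 163.8399
θ=261°: 190.7725
θ=356°: 239.8496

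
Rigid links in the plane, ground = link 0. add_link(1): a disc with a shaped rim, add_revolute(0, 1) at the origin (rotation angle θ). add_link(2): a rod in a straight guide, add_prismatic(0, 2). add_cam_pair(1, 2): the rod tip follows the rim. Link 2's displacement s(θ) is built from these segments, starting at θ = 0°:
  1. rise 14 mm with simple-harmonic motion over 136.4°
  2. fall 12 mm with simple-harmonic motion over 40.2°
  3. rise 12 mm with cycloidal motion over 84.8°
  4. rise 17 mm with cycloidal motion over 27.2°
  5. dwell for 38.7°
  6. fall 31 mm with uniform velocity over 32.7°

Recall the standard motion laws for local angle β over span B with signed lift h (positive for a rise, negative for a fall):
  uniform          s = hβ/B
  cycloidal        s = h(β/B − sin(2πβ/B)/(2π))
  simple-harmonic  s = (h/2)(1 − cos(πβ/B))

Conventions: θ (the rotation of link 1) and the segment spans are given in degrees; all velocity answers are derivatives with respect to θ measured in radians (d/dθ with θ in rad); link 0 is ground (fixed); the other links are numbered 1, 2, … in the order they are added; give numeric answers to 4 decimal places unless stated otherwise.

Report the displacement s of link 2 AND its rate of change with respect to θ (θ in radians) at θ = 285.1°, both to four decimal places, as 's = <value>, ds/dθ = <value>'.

segment 1 (0° to 136.4°, simple-harmonic, h = 14) is passed completely: s = 0.0000 + (14) = 14.0000
segment 2 (136.4° to 176.6°, simple-harmonic, h = -12) is passed completely: s = 14.0000 + (-12) = 2.0000
segment 3 (176.6° to 261.4°, cycloidal, h = 12) is passed completely: s = 2.0000 + (12) = 14.0000
θ = 285.1° falls in segment 4 (261.4° to 288.6°, cycloidal, h = 17): β = 285.1 − 261.4 = 23.7°, B = 27.2°; Δs = 17·(0.8713 − sin(2π·0.8713)/(2π)) = 16.7694; s = 14.0000 + 16.7694 = 30.7694
velocity in seg [261.4°–288.6°] (cycloidal), θ in radians: β = 23.7° = 0.4136 rad, B = 27.2° = 0.4747 rad; ds/dθ = (h/B)(1 − cos(2πβ/B)) = (17/0.4747)(1 − cos(2π·0.8713)) = 11.080092 mm/rad

s = 30.7694, ds/dθ = 11.0801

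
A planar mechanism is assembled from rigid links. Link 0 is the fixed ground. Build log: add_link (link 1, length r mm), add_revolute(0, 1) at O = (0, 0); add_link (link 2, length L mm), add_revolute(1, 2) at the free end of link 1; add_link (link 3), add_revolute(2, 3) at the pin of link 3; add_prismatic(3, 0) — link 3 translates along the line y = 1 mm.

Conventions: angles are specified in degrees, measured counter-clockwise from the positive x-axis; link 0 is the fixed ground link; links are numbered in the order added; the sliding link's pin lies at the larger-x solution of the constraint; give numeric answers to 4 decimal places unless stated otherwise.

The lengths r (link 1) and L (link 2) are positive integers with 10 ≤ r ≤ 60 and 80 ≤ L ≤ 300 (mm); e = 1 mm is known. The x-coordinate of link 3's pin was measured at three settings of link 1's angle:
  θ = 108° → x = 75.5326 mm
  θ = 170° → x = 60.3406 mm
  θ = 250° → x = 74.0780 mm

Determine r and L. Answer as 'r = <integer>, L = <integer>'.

constraint per measurement: (x − r cos θ)² + (r sin θ − e)² = L²
subtracting the θ₁ and θ₂ equations cancels the r² and L² terms:
r = (x₁² − x₂²) / (2[(x₁cos θ₁ + e sin θ₁) − (x₂cos θ₂ + e sin θ₂)]) = 28.0000 → r = 28
L² = (x₁ − r cos θ₁)² + (r sin θ₁ − e)² = 7744.0025 → L = 88.0000 → L = 88
check at θ₃=250°: x = 74.0780 (printed 74.0780) ✓

r = 28, L = 88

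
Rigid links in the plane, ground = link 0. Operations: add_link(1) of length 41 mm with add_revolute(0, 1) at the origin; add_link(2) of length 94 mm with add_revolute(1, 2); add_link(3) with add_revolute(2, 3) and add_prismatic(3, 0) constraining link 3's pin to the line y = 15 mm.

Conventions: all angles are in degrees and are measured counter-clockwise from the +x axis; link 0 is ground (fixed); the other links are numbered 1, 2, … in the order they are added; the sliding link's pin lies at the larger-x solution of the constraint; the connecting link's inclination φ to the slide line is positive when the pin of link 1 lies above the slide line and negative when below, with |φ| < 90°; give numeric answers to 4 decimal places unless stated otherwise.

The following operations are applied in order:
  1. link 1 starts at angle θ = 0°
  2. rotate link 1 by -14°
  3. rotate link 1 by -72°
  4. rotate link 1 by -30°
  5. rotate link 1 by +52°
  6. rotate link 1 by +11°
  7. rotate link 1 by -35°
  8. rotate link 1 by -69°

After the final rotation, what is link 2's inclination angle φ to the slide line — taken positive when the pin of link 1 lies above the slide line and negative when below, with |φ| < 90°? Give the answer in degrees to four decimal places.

geometry: r = 41 mm, L = 94 mm, e = 15 mm; θ starts at 0°
rotate link 1 by -14°: θ ← 0° -14° = -14°
rotate link 1 by -72°: θ ← -14° -72° = -86°
rotate link 1 by -30°: θ ← -86° -30° = -116°
rotate link 1 by +52°: θ ← -116° +52° = -64°
rotate link 1 by +11°: θ ← -64° +11° = -53°
rotate link 1 by -35°: θ ← -53° -35° = -88°
rotate link 1 by -69°: θ ← -88° -69° = -157°
h = r sin θ − e = -16.019976 − 15 = -31.019976
sin φ = h / L = -31.019976 / 94 = -0.32999975
φ = arcsin(-0.32999975) = -19.268760°

-19.2688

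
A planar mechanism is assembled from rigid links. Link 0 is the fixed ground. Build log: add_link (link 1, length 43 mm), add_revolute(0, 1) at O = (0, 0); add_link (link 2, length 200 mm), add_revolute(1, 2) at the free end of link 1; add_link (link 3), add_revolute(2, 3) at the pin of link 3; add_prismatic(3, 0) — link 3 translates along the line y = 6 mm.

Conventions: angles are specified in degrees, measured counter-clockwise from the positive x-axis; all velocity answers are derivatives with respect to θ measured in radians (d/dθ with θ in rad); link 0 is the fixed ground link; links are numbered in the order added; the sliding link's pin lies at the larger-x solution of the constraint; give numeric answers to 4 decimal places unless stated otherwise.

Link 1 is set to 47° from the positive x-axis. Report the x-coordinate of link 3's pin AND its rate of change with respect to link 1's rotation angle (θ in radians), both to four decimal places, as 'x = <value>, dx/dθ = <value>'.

geometry: r = 43 mm, L = 200 mm, e = 6 mm
crank pin P = (r cos θ, r sin θ) = (29.325929, 31.448209)
h = r sin θ − e = 31.448209 − 6 = 25.448209
x = r cos θ + √(L² − h²) = 29.325929 + 198.374365 = 227.700294
dx/dθ = −r sin θ − h·r cos θ/√(L² − h²) (θ in radians; h = 25.448209) = -35.210250

x = 227.7003, dx/dθ = -35.2102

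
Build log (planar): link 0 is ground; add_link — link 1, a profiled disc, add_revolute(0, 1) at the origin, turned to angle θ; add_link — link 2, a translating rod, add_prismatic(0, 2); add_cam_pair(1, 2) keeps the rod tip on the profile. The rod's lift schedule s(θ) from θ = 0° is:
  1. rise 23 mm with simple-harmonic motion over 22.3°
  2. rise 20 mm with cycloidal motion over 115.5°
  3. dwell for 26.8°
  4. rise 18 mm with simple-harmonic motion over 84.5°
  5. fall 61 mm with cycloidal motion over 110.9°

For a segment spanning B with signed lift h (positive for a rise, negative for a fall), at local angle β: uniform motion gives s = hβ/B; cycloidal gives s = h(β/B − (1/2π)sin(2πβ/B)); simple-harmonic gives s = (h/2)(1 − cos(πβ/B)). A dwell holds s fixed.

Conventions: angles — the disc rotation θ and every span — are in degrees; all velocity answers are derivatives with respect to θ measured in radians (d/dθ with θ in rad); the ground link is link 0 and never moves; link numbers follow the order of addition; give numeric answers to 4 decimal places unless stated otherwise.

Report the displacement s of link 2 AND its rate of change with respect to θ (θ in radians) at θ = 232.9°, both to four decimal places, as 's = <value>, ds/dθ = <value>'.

seg 1 [0°–22.3°] simple-harmonic, h=23: full span → s += 23 → s = 23.0000
seg 2 [22.3°–137.8°] cycloidal, h=20: full span → s += 20 → s = 43.0000
seg 3 [137.8°–164.6°] dwell: s stays 43.0000
seg 4 [164.6°–249.1°] simple-harmonic, h=18: θ=232.9° here. β=68.3, B=84.5. 18/2·(1 − cos(π·0.8083)) = 16.4163 → s = 59.4163
velocity in seg [164.6°–249.1°] (simple-harmonic), θ in radians: β = 68.3° = 1.1921 rad, B = 84.5° = 1.4748 rad; ds/dθ = (πh/(2B)) sin(πβ/B) = (π·18/(2·1.4748)) sin(π·0.8083) = 10.861360 mm/rad

s = 59.4163, ds/dθ = 10.8614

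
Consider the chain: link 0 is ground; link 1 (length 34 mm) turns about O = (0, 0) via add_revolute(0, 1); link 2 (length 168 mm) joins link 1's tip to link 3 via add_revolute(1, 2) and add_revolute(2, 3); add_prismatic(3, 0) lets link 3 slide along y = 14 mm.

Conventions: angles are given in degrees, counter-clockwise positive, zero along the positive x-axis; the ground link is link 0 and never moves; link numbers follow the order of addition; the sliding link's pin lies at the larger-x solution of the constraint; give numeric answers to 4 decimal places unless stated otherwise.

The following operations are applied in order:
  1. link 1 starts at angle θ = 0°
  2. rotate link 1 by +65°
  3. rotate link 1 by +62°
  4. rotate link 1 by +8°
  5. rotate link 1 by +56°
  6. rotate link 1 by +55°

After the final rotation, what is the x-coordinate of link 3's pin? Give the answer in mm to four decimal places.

geometry: r = 34 mm, L = 168 mm, e = 14 mm; θ starts at 0°
rotate link 1 by +65°: θ ← 0° +65° = 65°
rotate link 1 by +62°: θ ← 65° +62° = 127°
rotate link 1 by +8°: θ ← 127° +8° = 135°
rotate link 1 by +56°: θ ← 135° +56° = 191°
rotate link 1 by +55°: θ ← 191° +55° = 246°
crank pin P = (r cos θ, r sin θ) = (-13.829046, -31.060546)
h = r sin θ − e = -31.060546 − 14 = -45.060546
x = r cos θ + √(L² − h²) = -13.829046 + 161.844207 = 148.015161

148.0152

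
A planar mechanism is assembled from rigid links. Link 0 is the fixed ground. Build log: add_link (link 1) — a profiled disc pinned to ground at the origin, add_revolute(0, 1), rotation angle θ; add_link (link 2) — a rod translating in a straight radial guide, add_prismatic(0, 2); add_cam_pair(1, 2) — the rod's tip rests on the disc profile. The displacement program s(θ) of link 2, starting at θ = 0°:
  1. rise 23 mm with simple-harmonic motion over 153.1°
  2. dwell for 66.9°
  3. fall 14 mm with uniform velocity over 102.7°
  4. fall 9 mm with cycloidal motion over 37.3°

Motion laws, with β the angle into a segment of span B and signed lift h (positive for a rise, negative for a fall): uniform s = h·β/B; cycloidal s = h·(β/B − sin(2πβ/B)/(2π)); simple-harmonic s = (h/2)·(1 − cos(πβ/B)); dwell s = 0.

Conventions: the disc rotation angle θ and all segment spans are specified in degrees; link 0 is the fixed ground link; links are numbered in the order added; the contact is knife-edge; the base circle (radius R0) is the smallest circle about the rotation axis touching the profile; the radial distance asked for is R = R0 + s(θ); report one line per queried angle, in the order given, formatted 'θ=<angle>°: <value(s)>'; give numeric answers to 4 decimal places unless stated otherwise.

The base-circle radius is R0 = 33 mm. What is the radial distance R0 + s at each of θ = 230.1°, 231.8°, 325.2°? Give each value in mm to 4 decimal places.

seg 1 [0°–153.1°] simple-harmonic, h=23: full span → s += 23 → s = 23.0000
seg 2 [153.1°–220°] dwell: s stays 23.0000
seg 3 [220°–322.7°] uniform, h=-14: θ=230.1° here. β=10.1, B=102.7. -14·10.1/102.7 = -1.3768 → s = 21.6232
seg 3 [220°–322.7°] uniform, h=-14: θ=231.8° here. β=11.8, B=102.7. -14·11.8/102.7 = -1.6086 → s = 21.3914
seg 3 [220°–322.7°] uniform, h=-14: full span → s += -14 → s = 9.0000
seg 4 [322.7°–360°] cycloidal, h=-9: θ=325.2° here. β=2.5, B=37.3. -9·(0.0670 − sin(2π·0.0670)/(2π)) = -0.0177 → s = 8.9823
θ=230.1°: R = R0 + s = 33 + 21.6232 = 54.6232
θ=231.8°: R = R0 + s = 33 + 21.3914 = 54.3914
θ=325.2°: R = R0 + s = 33 + 8.9823 = 41.9823

θ=230.1°: 54.6232
θ=231.8°: 54.3914
θ=325.2°: 41.9823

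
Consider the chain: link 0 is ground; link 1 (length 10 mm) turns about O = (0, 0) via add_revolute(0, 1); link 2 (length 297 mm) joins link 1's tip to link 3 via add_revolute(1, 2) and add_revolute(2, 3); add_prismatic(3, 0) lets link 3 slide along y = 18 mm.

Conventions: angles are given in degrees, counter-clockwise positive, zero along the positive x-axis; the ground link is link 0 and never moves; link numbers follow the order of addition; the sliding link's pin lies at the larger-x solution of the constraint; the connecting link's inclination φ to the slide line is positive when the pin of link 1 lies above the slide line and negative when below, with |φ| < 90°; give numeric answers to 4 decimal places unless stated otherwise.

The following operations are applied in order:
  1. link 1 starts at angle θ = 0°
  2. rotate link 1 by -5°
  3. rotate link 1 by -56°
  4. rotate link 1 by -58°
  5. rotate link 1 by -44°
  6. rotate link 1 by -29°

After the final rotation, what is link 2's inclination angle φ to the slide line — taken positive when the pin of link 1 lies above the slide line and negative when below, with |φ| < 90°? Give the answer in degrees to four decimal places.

geometry: r = 10 mm, L = 297 mm, e = 18 mm; θ starts at 0°
rotate link 1 by -5°: θ ← 0° -5° = -5°
rotate link 1 by -56°: θ ← -5° -56° = -61°
rotate link 1 by -58°: θ ← -61° -58° = -119°
rotate link 1 by -44°: θ ← -119° -44° = -163°
rotate link 1 by -29°: θ ← -163° -29° = -192°
h = r sin θ − e = 2.079117 − 18 = -15.920883
sin φ = h / L = -15.920883 / 297 = -0.05360567
φ = arcsin(-0.05360567) = -3.072851°

-3.0729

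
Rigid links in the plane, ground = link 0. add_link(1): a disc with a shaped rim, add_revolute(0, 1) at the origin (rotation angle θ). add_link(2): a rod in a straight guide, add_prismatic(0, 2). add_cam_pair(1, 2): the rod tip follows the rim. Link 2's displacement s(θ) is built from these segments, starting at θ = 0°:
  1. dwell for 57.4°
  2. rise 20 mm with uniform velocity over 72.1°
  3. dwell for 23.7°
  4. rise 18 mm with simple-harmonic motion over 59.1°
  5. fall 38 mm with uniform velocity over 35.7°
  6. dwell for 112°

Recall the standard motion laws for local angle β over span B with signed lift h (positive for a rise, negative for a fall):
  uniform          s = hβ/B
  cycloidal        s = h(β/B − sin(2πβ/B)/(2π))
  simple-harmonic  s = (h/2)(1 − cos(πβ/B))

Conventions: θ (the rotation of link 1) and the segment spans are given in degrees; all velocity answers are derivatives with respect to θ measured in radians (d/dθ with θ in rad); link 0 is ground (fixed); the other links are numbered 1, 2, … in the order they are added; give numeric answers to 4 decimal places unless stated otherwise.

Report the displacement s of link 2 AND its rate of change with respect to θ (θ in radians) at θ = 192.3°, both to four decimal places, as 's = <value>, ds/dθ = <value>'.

segment 1 (0° to 57.4°, dwell): s unchanged at 0.0000
segment 2 (57.4° to 129.5°, uniform, h = 20) is passed completely: s = 0.0000 + (20) = 20.0000
segment 3 (129.5° to 153.2°, dwell): s unchanged at 20.0000
θ = 192.3° falls in segment 4 (153.2° to 212.3°, simple-harmonic, h = 18): β = 192.3 − 153.2 = 39.1°, B = 59.1°; Δs = 18/2·(1 − cos(π·0.6616)) = 13.3751; s = 20.0000 + 13.3751 = 33.3751
velocity in seg [153.2°–212.3°] (simple-harmonic), θ in radians: β = 39.1° = 0.6824 rad, B = 59.1° = 1.0315 rad; ds/dθ = (πh/(2B)) sin(πβ/B) = (π·18/(2·1.0315)) sin(π·0.6616) = 23.954305 mm/rad

s = 33.3751, ds/dθ = 23.9543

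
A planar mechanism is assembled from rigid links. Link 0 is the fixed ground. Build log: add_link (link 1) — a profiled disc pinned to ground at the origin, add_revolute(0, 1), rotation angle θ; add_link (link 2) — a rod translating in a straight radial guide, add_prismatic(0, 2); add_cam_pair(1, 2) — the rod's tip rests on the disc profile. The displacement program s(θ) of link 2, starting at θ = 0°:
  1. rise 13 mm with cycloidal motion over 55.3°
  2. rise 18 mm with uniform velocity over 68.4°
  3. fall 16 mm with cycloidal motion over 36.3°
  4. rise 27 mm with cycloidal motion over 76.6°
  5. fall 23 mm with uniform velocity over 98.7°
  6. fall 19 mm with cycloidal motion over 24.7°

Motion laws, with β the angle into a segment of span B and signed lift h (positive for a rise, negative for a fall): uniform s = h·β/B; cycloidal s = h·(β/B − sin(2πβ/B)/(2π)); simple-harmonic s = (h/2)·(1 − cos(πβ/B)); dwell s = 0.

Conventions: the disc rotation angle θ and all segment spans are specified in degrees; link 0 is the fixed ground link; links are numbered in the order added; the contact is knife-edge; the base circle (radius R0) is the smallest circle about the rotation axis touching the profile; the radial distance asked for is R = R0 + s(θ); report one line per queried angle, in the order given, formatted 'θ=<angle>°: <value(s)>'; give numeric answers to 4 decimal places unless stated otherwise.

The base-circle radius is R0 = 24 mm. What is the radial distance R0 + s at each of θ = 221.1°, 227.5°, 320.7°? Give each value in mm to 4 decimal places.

seg 1 [0°–55.3°] cycloidal, h=13: full span → s += 13 → s = 13.0000
seg 2 [55.3°–123.7°] uniform, h=18: full span → s += 18 → s = 31.0000
seg 3 [123.7°–160°] cycloidal, h=-16: full span → s += -16 → s = 15.0000
seg 4 [160°–236.6°] cycloidal, h=27: θ=221.1° here. β=61.1, B=76.6. 27·(0.7977 − sin(2π·0.7977)/(2π)) = 25.6426 → s = 40.6426
seg 4 [160°–236.6°] cycloidal, h=27: θ=227.5° here. β=67.5, B=76.6. 27·(0.8812 − sin(2π·0.8812)/(2π)) = 26.7103 → s = 41.7103
seg 4 [160°–236.6°] cycloidal, h=27: full span → s += 27 → s = 42.0000
seg 5 [236.6°–335.3°] uniform, h=-23: θ=320.7° here. β=84.1, B=98.7. -23·84.1/98.7 = -19.5978 → s = 22.4022
θ=221.1°: R = R0 + s = 24 + 40.6426 = 64.6426
θ=227.5°: R = R0 + s = 24 + 41.7103 = 65.7103
θ=320.7°: R = R0 + s = 24 + 22.4022 = 46.4022

θ=221.1°: 64.6426
θ=227.5°: 65.7103
θ=320.7°: 46.4022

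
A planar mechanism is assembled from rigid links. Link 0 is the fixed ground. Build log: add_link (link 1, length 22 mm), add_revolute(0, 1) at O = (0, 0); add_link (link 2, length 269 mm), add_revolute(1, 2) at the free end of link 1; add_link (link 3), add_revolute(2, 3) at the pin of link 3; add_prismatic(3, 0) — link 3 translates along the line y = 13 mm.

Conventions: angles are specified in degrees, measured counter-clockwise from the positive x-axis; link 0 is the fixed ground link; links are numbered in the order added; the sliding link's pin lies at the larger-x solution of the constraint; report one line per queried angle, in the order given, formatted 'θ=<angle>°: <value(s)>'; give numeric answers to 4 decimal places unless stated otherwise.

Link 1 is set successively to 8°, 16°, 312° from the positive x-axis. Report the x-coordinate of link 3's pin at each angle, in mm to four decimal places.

geometry: r = 22 mm, L = 269 mm, e = 13 mm
θ=8°: crank pin P = (r cos θ, r sin θ) = (21.785898, 3.061808)
θ=8°: h = r sin θ − e = 3.061808 − 13 = -9.938192
θ=8°: x = r cos θ + √(L² − h²) = 21.785898 + 268.816354 = 290.602252
θ=16°: crank pin P = (r cos θ, r sin θ) = (21.147757, 6.064022)
θ=16°: h = r sin θ − e = 6.064022 − 13 = -6.935978
θ=16°: x = r cos θ + √(L² − h²) = 21.147757 + 268.910565 = 290.058323
θ=312°: crank pin P = (r cos θ, r sin θ) = (14.720873, -16.349186)
θ=312°: h = r sin θ − e = -16.349186 − 13 = -29.349186
θ=312°: x = r cos θ + √(L² − h²) = 14.720873 + 267.394138 = 282.115012

θ=8°: 290.6023
θ=16°: 290.0583
θ=312°: 282.1150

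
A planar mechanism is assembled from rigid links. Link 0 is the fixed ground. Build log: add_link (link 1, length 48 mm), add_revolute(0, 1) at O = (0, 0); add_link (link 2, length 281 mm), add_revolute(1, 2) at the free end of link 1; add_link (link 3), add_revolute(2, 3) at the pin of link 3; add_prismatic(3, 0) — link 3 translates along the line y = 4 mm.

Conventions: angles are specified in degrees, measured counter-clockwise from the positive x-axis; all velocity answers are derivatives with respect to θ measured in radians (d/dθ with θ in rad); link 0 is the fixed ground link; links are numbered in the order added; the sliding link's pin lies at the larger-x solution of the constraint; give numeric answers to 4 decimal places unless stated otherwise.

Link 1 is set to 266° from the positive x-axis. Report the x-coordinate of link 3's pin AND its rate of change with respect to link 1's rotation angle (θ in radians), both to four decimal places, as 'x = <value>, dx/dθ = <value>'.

geometry: r = 48 mm, L = 281 mm, e = 4 mm
crank pin P = (r cos θ, r sin θ) = (-3.348311, -47.883074)
h = r sin θ − e = -47.883074 − 4 = -51.883074
x = r cos θ + √(L² − h²) = -3.348311 + 276.168692 = 272.820382
dx/dθ = −r sin θ − h·r cos θ/√(L² − h²) (θ in radians; h = -51.883074) = 47.254036

x = 272.8204, dx/dθ = 47.2540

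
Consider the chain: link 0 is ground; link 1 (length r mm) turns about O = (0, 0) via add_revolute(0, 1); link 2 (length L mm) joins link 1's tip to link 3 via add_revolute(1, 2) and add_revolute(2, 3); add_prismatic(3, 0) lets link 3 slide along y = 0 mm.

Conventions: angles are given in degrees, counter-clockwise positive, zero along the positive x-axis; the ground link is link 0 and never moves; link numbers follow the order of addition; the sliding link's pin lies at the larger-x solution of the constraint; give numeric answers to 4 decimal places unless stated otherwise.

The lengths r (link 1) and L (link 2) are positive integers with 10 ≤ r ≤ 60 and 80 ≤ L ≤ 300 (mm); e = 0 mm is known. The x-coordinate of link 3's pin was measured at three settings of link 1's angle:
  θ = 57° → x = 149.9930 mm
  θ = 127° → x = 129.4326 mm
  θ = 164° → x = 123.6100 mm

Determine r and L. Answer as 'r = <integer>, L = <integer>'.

constraint per measurement: (x − r cos θ)² + (r sin θ − e)² = L²
subtracting the θ₁ and θ₂ equations cancels the r² and L² terms:
r = (x₁² − x₂²) / (2[(x₁cos θ₁ + e sin θ₁) − (x₂cos θ₂ + e sin θ₂)]) = 18.0000 → r = 18
L² = (x₁ − r cos θ₁)² + (r sin θ₁ − e)² = 19880.9865 → L = 141.0000 → L = 141
check at θ₃=164°: x = 123.6100 (printed 123.6100) ✓

r = 18, L = 141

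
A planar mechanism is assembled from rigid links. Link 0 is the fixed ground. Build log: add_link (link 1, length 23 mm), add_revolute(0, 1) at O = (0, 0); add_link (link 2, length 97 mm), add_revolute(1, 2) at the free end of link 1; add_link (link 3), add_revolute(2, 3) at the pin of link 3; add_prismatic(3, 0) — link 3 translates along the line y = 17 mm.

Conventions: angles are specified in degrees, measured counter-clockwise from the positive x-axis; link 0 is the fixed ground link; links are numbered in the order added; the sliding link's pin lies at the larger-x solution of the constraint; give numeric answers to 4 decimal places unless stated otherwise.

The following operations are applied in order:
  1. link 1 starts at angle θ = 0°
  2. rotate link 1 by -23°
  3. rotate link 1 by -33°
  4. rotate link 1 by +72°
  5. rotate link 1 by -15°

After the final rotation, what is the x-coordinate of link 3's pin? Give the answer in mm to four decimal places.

geometry: r = 23 mm, L = 97 mm, e = 17 mm; θ starts at 0°
rotate link 1 by -23°: θ ← 0° -23° = -23°
rotate link 1 by -33°: θ ← -23° -33° = -56°
rotate link 1 by +72°: θ ← -56° +72° = 16°
rotate link 1 by -15°: θ ← 16° -15° = 1°
crank pin P = (r cos θ, r sin θ) = (22.996497, 0.401405)
h = r sin θ − e = 0.401405 − 17 = -16.598595
x = r cos θ + √(L² − h²) = 22.996497 + 95.569277 = 118.565774

118.5658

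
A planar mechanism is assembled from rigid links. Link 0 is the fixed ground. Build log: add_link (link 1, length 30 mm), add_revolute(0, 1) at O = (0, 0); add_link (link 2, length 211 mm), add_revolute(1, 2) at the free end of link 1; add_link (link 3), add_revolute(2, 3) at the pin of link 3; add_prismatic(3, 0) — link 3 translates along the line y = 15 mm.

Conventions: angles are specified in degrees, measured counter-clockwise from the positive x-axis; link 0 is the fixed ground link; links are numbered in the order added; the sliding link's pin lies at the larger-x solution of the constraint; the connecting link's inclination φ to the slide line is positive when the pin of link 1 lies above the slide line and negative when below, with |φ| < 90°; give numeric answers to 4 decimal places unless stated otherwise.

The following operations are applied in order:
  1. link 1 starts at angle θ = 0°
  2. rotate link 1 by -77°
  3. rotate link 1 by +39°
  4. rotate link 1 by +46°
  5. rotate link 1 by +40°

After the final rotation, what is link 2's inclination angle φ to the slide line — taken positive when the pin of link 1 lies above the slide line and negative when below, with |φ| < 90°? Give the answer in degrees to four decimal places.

geometry: r = 30 mm, L = 211 mm, e = 15 mm; θ starts at 0°
rotate link 1 by -77°: θ ← 0° -77° = -77°
rotate link 1 by +39°: θ ← -77° +39° = -38°
rotate link 1 by +46°: θ ← -38° +46° = 8°
rotate link 1 by +40°: θ ← 8° +40° = 48°
h = r sin θ − e = 22.294345 − 15 = 7.294345
sin φ = h / L = 7.294345 / 211 = 0.03457035
φ = arcsin(0.03457035) = 1.981130°

1.9811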